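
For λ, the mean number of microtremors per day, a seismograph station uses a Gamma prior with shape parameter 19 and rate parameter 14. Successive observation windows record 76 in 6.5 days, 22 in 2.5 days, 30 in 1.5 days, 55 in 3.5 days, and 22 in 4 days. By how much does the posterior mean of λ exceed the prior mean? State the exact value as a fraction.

79/14

Total count: 76 + 22 + 30 + 55 + 22 = 205.
Total exposure: 6.5 + 2.5 + 1.5 + 3.5 + 4 = 18 days.
The Gamma prior is conjugate for the Poisson rate, so λ | data ~ Gamma(19+205, 14+18) = Gamma(224, 32).
Posterior mean = 224/32 = 7; prior mean = 19/14 = 19/14. Difference = 7 − 19/14 = 79/14.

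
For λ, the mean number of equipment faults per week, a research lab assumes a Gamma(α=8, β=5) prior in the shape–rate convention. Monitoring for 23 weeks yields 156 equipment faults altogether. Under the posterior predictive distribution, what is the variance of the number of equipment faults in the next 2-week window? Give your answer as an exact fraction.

615/49

Total count 156 over total exposure 23 weeks.
By Gamma–Poisson conjugacy, the posterior is Gamma(α + Σx, β + Σt) = Gamma(8 + 156, 5 + 23) = Gamma(164, 28).
The posterior predictive for a window of length T is Negative Binomial with variance T·α'·(β'+T)/β'² = 2·164·30/784 = 615/49.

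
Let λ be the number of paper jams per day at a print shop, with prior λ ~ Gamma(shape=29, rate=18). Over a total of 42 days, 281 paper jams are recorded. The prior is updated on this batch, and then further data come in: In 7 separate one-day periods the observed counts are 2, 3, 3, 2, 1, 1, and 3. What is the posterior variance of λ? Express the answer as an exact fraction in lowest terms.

Total count 281 over total exposure 42 days.
After the first batch: Gamma(29 + 281, 18 + 42) = Gamma(310, 60).
Total count: 2 + 3 + 3 + 2 + 1 + 1 + 3 = 15.
Total exposure: 7 days.
After the second batch: Gamma(310 + 15, 60 + 7) = Gamma(325, 67).
Posterior variance = α'/β'² = 325/4489.

325/4489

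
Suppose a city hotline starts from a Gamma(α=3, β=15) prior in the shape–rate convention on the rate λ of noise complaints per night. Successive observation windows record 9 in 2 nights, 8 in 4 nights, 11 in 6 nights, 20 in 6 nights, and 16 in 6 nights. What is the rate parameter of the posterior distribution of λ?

Total count: 9 + 8 + 11 + 20 + 16 = 64.
Total exposure: 2 + 4 + 6 + 6 + 6 = 24 nights.
Conjugate update: add total count to the shape and total exposure to the rate, giving Gamma(67, 39).

39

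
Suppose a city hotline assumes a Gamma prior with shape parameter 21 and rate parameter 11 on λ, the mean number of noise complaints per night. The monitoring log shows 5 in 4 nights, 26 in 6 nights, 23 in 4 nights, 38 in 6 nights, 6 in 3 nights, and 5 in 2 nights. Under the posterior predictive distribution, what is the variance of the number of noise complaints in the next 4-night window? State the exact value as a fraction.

1240/81

Total count: 5 + 26 + 23 + 38 + 6 + 5 = 103.
Total exposure: 4 + 6 + 4 + 6 + 3 + 2 = 25 nights.
By Gamma–Poisson conjugacy, the posterior is Gamma(α + Σx, β + Σt) = Gamma(21 + 103, 11 + 25) = Gamma(124, 36).
The posterior predictive for a window of length T is Negative Binomial with variance T·α'·(β'+T)/β'² = 4·124·40/1296 = 1240/81.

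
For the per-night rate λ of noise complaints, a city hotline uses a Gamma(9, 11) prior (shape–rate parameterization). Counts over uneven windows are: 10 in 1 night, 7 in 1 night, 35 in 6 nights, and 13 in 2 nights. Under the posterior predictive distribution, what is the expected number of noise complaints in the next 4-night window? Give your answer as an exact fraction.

296/21

Total count: 10 + 7 + 35 + 13 = 65.
Total exposure: 1 + 1 + 6 + 2 = 10 nights.
By Gamma–Poisson conjugacy, the posterior is Gamma(α + Σx, β + Σt) = Gamma(9 + 65, 11 + 10) = Gamma(74, 21).
Predictive mean over a 4-night window = T·E[λ|data] = 4·74/21 = 296/21.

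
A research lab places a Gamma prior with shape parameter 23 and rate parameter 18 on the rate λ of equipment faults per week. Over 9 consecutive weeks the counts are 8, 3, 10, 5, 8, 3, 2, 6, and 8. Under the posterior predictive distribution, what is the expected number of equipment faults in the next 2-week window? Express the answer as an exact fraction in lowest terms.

152/27

Total count: 8 + 3 + 10 + 5 + 8 + 3 + 2 + 6 + 8 = 53.
Total exposure: 9 weeks.
The Gamma prior is conjugate for the Poisson rate, so λ | data ~ Gamma(23+53, 18+9) = Gamma(76, 27).
Predictive mean over a 2-week window = T·E[λ|data] = 2·76/27 = 152/27.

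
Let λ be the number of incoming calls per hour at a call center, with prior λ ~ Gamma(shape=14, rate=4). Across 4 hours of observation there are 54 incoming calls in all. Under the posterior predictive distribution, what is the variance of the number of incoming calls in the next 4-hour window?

Total count 54 over total exposure 4 hours.
Conjugate update: add total count to the shape and total exposure to the rate, giving Gamma(68, 8).
The posterior predictive for a window of length T is Negative Binomial with variance T·α'·(β'+T)/β'² = 4·68·12/64 = 51.

51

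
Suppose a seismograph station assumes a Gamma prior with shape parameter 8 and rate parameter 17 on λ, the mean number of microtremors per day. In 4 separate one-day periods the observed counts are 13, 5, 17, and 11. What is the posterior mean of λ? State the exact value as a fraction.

Total count: 13 + 5 + 17 + 11 = 46.
Total exposure: 4 days.
Posterior: α' = 8 + 46 = 54, β' = 17 + 4 = 21.
Posterior mean = α'/β' = 54/21 = 18/7.

18/7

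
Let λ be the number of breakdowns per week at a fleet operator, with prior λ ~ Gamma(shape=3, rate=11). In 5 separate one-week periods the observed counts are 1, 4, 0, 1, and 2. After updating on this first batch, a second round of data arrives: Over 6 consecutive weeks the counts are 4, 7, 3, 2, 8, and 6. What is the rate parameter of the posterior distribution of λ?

22

Total count: 1 + 4 + 0 + 1 + 2 = 8.
Total exposure: 5 weeks.
After the first batch: Gamma(3 + 8, 11 + 5) = Gamma(11, 16).
Total count: 4 + 7 + 3 + 2 + 8 + 6 = 30.
Total exposure: 6 weeks.
After the second batch: Gamma(11 + 30, 16 + 6) = Gamma(41, 22).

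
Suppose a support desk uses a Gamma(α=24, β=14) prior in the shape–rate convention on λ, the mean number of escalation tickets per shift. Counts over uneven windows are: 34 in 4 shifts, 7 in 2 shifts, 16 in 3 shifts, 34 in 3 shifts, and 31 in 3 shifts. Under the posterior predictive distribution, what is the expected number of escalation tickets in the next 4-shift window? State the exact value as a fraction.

584/29

Total count: 34 + 7 + 16 + 34 + 31 = 122.
Total exposure: 4 + 2 + 3 + 3 + 3 = 15 shifts.
Conjugate update: add total count to the shape and total exposure to the rate, giving Gamma(146, 29).
Predictive mean over a 4-shift window = T·E[λ|data] = 4·146/29 = 584/29.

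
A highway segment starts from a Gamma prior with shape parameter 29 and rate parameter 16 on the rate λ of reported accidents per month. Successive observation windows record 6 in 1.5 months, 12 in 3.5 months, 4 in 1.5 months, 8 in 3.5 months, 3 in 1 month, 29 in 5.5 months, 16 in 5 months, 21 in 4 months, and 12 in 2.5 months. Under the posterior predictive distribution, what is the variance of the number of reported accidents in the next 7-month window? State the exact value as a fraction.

12495/484

Total count: 6 + 12 + 4 + 8 + 3 + 29 + 16 + 21 + 12 = 111.
Total exposure: 1.5 + 3.5 + 1.5 + 3.5 + 1 + 5.5 + 5 + 4 + 2.5 = 28 months.
Gamma(α, β) with Poisson data over total exposure Σt gives posterior Gamma(α+Σx, β+Σt) = Gamma(140, 44).
The posterior predictive for a window of length T is Negative Binomial with variance T·α'·(β'+T)/β'² = 7·140·51/1936 = 12495/484.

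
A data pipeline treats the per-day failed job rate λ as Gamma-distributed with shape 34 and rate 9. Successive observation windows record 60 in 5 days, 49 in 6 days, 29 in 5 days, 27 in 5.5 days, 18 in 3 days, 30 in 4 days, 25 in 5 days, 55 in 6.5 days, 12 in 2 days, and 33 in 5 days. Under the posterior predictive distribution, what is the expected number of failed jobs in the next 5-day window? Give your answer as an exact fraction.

465/14

Total count: 60 + 49 + 29 + 27 + 18 + 30 + 25 + 55 + 12 + 33 = 338.
Total exposure: 5 + 6 + 5 + 5.5 + 3 + 4 + 5 + 6.5 + 2 + 5 = 47 days.
Posterior: α' = 34 + 338 = 372, β' = 9 + 47 = 56.
Predictive mean over a 5-day window = T·E[λ|data] = 5·372/56 = 465/14.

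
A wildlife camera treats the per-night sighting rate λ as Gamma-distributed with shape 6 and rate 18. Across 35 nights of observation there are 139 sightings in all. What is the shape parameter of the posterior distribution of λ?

145

Total count 139 over total exposure 35 nights.
By Gamma–Poisson conjugacy, the posterior is Gamma(α + Σx, β + Σt) = Gamma(6 + 139, 18 + 35) = Gamma(145, 53).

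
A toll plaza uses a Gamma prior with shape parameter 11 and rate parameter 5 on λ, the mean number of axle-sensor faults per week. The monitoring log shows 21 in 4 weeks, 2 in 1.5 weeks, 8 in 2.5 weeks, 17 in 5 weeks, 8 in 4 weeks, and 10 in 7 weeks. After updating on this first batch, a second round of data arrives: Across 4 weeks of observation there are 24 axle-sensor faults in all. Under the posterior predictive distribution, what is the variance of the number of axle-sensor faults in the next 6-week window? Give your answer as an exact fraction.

2626/121

Total count: 21 + 2 + 8 + 17 + 8 + 10 = 66.
Total exposure: 4 + 1.5 + 2.5 + 5 + 4 + 7 = 24 weeks.
After the first batch: Gamma(11 + 66, 5 + 24) = Gamma(77, 29).
Total count 24 over total exposure 4 weeks.
After the second batch: Gamma(77 + 24, 29 + 4) = Gamma(101, 33).
The posterior predictive for a window of length T is Negative Binomial with variance T·α'·(β'+T)/β'² = 6·101·39/1089 = 2626/121.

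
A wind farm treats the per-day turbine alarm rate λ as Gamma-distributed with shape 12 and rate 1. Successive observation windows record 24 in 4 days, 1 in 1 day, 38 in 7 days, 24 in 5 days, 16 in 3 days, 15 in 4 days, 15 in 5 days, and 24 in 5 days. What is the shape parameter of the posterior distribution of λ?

Total count: 24 + 1 + 38 + 24 + 16 + 15 + 15 + 24 = 157.
Total exposure: 4 + 1 + 7 + 5 + 3 + 4 + 5 + 5 = 34 days.
Gamma(α, β) with Poisson data over total exposure Σt gives posterior Gamma(α+Σx, β+Σt) = Gamma(169, 35).

169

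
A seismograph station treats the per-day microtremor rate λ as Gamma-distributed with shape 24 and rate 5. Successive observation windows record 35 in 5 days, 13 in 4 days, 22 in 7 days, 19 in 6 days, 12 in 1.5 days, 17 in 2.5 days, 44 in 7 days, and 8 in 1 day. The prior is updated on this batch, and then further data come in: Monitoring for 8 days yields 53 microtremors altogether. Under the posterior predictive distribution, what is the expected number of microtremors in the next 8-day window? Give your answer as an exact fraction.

1976/47

Total count: 35 + 13 + 22 + 19 + 12 + 17 + 44 + 8 = 170.
Total exposure: 5 + 4 + 7 + 6 + 1.5 + 2.5 + 7 + 1 = 34 days.
After the first batch: Gamma(24 + 170, 5 + 34) = Gamma(194, 39).
Total count 53 over total exposure 8 days.
After the second batch: Gamma(194 + 53, 39 + 8) = Gamma(247, 47).
Predictive mean over an 8-day window = T·E[λ|data] = 8·247/47 = 1976/47.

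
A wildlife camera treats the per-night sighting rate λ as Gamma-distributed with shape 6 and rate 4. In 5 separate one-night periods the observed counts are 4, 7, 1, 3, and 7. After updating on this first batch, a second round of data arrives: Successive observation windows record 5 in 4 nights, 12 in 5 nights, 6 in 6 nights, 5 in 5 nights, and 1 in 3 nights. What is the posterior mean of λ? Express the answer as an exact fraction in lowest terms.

57/32

Total count: 4 + 7 + 1 + 3 + 7 = 22.
Total exposure: 5 nights.
After the first batch: Gamma(6 + 22, 4 + 5) = Gamma(28, 9).
Total count: 5 + 12 + 6 + 5 + 1 = 29.
Total exposure: 4 + 5 + 6 + 5 + 3 = 23 nights.
After the second batch: Gamma(28 + 29, 9 + 23) = Gamma(57, 32).
Posterior mean = α'/β' = 57/32.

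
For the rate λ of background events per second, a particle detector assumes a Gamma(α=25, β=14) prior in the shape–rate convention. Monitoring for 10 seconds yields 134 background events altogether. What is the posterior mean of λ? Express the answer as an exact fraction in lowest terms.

53/8

Total count 134 over total exposure 10 seconds.
The Gamma prior is conjugate for the Poisson rate, so λ | data ~ Gamma(25+134, 14+10) = Gamma(159, 24).
Posterior mean = α'/β' = 159/24 = 53/8.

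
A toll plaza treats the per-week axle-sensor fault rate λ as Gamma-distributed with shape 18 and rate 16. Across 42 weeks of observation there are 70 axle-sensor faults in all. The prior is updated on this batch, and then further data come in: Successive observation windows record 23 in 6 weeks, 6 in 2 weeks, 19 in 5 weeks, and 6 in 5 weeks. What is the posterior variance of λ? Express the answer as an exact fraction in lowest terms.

Total count 70 over total exposure 42 weeks.
After the first batch: Gamma(18 + 70, 16 + 42) = Gamma(88, 58).
Total count: 23 + 6 + 19 + 6 = 54.
Total exposure: 6 + 2 + 5 + 5 = 18 weeks.
After the second batch: Gamma(88 + 54, 58 + 18) = Gamma(142, 76).
Posterior variance = α'/β'² = 142/5776 = 71/2888.

71/2888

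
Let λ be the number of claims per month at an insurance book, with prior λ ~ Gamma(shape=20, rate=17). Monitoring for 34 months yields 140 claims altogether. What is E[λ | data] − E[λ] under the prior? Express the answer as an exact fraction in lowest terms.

100/51

Total count 140 over total exposure 34 months.
The Gamma prior is conjugate for the Poisson rate, so λ | data ~ Gamma(20+140, 17+34) = Gamma(160, 51).
Posterior mean = 160/51 = 160/51; prior mean = 20/17 = 20/17. Difference = 160/51 − 20/17 = 100/51.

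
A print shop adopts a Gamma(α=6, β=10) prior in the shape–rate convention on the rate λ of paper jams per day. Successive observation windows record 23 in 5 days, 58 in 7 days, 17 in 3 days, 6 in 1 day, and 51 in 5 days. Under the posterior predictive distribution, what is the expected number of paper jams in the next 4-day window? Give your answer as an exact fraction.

644/31

Total count: 23 + 58 + 17 + 6 + 51 = 155.
Total exposure: 5 + 7 + 3 + 1 + 5 = 21 days.
Conjugate update: add total count to the shape and total exposure to the rate, giving Gamma(161, 31).
Predictive mean over a 4-day window = T·E[λ|data] = 4·161/31 = 644/31.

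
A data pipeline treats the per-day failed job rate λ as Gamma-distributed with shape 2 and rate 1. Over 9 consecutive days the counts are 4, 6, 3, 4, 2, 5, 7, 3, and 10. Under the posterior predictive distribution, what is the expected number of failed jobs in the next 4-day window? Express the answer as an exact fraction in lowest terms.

Total count: 4 + 6 + 3 + 4 + 2 + 5 + 7 + 3 + 10 = 44.
Total exposure: 9 days.
Conjugate update: add total count to the shape and total exposure to the rate, giving Gamma(46, 10).
Predictive mean over a 4-day window = T·E[λ|data] = 4·46/10 = 92/5.

92/5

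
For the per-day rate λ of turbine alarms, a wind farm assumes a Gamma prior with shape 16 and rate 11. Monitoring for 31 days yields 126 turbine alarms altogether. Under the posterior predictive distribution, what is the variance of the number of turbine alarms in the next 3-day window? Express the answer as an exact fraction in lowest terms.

Total count 126 over total exposure 31 days.
Posterior: α' = 16 + 126 = 142, β' = 11 + 31 = 42.
The posterior predictive for a window of length T is Negative Binomial with variance T·α'·(β'+T)/β'² = 3·142·45/1764 = 1065/98.

1065/98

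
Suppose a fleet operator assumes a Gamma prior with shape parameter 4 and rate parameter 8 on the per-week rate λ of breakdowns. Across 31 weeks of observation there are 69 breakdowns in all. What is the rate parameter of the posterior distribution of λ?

39

Total count 69 over total exposure 31 weeks.
Conjugate update: add total count to the shape and total exposure to the rate, giving Gamma(73, 39).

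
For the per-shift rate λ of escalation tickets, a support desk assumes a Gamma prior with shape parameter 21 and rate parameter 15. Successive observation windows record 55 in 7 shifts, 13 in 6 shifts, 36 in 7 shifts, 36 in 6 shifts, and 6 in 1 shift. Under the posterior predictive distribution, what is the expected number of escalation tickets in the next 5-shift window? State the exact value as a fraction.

Total count: 55 + 13 + 36 + 36 + 6 = 146.
Total exposure: 7 + 6 + 7 + 6 + 1 = 27 shifts.
Posterior: α' = 21 + 146 = 167, β' = 15 + 27 = 42.
Predictive mean over a 5-shift window = T·E[λ|data] = 5·167/42 = 835/42.

835/42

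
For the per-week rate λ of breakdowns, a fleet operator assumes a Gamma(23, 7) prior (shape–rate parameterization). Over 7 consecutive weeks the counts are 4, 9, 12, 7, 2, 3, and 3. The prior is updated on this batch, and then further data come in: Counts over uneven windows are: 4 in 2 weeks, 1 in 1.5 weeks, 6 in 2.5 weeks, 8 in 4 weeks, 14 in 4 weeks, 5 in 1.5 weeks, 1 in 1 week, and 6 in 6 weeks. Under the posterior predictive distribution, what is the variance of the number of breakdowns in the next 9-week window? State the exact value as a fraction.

176904/5329

Total count: 4 + 9 + 12 + 7 + 2 + 3 + 3 = 40.
Total exposure: 7 weeks.
After the first batch: Gamma(23 + 40, 7 + 7) = Gamma(63, 14).
Total count: 4 + 1 + 6 + 8 + 14 + 5 + 1 + 6 = 45.
Total exposure: 2 + 1.5 + 2.5 + 4 + 4 + 1.5 + 1 + 6 = 22.5 weeks.
After the second batch: Gamma(63 + 45, 14 + 22.5) = Gamma(108, 73/2).
The posterior predictive for a window of length T is Negative Binomial with variance T·α'·(β'+T)/β'² = 9·108·(91/2)/(5329/4) = 176904/5329.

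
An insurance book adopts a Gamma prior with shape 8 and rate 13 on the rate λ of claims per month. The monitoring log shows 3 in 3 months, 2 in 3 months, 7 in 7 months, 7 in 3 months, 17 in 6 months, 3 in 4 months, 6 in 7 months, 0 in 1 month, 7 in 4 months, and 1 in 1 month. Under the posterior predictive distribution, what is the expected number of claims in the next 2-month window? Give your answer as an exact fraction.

61/26

Total count: 3 + 2 + 7 + 7 + 17 + 3 + 6 + 0 + 7 + 1 = 53.
Total exposure: 3 + 3 + 7 + 3 + 6 + 4 + 7 + 1 + 4 + 1 = 39 months.
The Gamma prior is conjugate for the Poisson rate, so λ | data ~ Gamma(8+53, 13+39) = Gamma(61, 52).
Predictive mean over a 2-month window = T·E[λ|data] = 2·61/52 = 61/26.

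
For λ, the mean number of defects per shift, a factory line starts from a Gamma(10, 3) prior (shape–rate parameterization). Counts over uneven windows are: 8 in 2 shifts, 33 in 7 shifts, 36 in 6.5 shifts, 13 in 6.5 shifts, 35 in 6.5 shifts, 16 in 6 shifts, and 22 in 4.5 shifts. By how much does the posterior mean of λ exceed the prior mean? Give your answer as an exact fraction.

Total count: 8 + 33 + 36 + 13 + 35 + 16 + 22 = 163.
Total exposure: 2 + 7 + 6.5 + 6.5 + 6.5 + 6 + 4.5 = 39 shifts.
The Gamma prior is conjugate for the Poisson rate, so λ | data ~ Gamma(10+163, 3+39) = Gamma(173, 42).
Posterior mean = 173/42 = 173/42; prior mean = 10/3 = 10/3. Difference = 173/42 − 10/3 = 11/14.

11/14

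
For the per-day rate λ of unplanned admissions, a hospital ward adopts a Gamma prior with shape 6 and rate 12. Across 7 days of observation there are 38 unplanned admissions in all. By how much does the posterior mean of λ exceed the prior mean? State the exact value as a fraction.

Total count 38 over total exposure 7 days.
By Gamma–Poisson conjugacy, the posterior is Gamma(α + Σx, β + Σt) = Gamma(6 + 38, 12 + 7) = Gamma(44, 19).
Posterior mean = 44/19 = 44/19; prior mean = 6/12 = 1/2. Difference = 44/19 − 1/2 = 69/38.

69/38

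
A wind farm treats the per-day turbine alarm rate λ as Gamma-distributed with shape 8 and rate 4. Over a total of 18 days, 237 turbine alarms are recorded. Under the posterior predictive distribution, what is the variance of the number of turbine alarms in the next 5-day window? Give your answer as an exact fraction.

Total count 237 over total exposure 18 days.
Posterior: α' = 8 + 237 = 245, β' = 4 + 18 = 22.
The posterior predictive for a window of length T is Negative Binomial with variance T·α'·(β'+T)/β'² = 5·245·27/484 = 33075/484.

33075/484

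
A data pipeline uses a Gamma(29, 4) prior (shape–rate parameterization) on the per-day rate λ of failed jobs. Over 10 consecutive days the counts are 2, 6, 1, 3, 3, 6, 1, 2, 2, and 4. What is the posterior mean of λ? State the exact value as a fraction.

Total count: 2 + 6 + 1 + 3 + 3 + 6 + 1 + 2 + 2 + 4 = 30.
Total exposure: 10 days.
By Gamma–Poisson conjugacy, the posterior is Gamma(α + Σx, β + Σt) = Gamma(29 + 30, 4 + 10) = Gamma(59, 14).
Posterior mean = α'/β' = 59/14.

59/14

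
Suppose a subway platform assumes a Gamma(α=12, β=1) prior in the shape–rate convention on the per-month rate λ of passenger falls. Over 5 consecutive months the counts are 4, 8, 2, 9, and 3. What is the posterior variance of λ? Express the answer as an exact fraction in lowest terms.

Total count: 4 + 8 + 2 + 9 + 3 = 26.
Total exposure: 5 months.
Posterior: α' = 12 + 26 = 38, β' = 1 + 5 = 6.
Posterior variance = α'/β'² = 38/36 = 19/18.

19/18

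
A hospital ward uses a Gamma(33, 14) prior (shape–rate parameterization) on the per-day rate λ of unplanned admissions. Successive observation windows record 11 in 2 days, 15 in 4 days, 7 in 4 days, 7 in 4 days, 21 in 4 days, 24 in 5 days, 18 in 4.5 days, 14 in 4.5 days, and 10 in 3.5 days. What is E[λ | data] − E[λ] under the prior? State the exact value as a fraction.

Total count: 11 + 15 + 7 + 7 + 21 + 24 + 18 + 14 + 10 = 127.
Total exposure: 2 + 4 + 4 + 4 + 4 + 5 + 4.5 + 4.5 + 3.5 = 35.5 days.
Conjugate update: add total count to the shape and total exposure to the rate, giving Gamma(160, 99/2).
Posterior mean = 160/(99/2) = 320/99; prior mean = 33/14 = 33/14. Difference = 320/99 − 33/14 = 1213/1386.

1213/1386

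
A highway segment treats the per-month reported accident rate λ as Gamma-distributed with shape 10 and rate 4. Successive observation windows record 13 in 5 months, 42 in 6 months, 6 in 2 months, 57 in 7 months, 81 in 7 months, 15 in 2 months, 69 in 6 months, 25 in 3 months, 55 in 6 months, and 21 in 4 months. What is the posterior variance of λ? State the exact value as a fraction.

Total count: 13 + 42 + 6 + 57 + 81 + 15 + 69 + 25 + 55 + 21 = 384.
Total exposure: 5 + 6 + 2 + 7 + 7 + 2 + 6 + 3 + 6 + 4 = 48 months.
Posterior: α' = 10 + 384 = 394, β' = 4 + 48 = 52.
Posterior variance = α'/β'² = 394/2704 = 197/1352.

197/1352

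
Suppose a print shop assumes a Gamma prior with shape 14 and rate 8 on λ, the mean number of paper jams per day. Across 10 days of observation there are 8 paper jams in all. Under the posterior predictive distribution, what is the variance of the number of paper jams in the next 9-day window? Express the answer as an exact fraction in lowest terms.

33/2

Total count 8 over total exposure 10 days.
By Gamma–Poisson conjugacy, the posterior is Gamma(α + Σx, β + Σt) = Gamma(14 + 8, 8 + 10) = Gamma(22, 18).
The posterior predictive for a window of length T is Negative Binomial with variance T·α'·(β'+T)/β'² = 9·22·27/324 = 33/2.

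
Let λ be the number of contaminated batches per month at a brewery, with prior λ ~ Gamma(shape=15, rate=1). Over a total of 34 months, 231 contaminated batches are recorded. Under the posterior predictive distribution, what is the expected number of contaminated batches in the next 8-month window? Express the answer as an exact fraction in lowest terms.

1968/35

Total count 231 over total exposure 34 months.
By Gamma–Poisson conjugacy, the posterior is Gamma(α + Σx, β + Σt) = Gamma(15 + 231, 1 + 34) = Gamma(246, 35).
Predictive mean over an 8-month window = T·E[λ|data] = 8·246/35 = 1968/35.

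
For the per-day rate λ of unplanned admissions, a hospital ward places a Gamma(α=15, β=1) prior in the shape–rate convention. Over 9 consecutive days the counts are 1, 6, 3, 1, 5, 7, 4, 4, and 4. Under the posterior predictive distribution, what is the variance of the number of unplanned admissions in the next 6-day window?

Total count: 1 + 6 + 3 + 1 + 5 + 7 + 4 + 4 + 4 = 35.
Total exposure: 9 days.
Posterior: α' = 15 + 35 = 50, β' = 1 + 9 = 10.
The posterior predictive for a window of length T is Negative Binomial with variance T·α'·(β'+T)/β'² = 6·50·16/100 = 48.

48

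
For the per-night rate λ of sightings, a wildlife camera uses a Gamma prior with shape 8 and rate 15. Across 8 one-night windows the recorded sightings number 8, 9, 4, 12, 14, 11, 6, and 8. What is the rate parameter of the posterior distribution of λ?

Total count: 8 + 9 + 4 + 12 + 14 + 11 + 6 + 8 = 72.
Total exposure: 8 nights.
The Gamma prior is conjugate for the Poisson rate, so λ | data ~ Gamma(8+72, 15+8) = Gamma(80, 23).

23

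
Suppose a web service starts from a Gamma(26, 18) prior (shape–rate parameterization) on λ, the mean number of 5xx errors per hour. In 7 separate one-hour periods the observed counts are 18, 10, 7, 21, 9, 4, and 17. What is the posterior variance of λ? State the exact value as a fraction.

Total count: 18 + 10 + 7 + 21 + 9 + 4 + 17 = 86.
Total exposure: 7 hours.
Posterior: α' = 26 + 86 = 112, β' = 18 + 7 = 25.
Posterior variance = α'/β'² = 112/625.

112/625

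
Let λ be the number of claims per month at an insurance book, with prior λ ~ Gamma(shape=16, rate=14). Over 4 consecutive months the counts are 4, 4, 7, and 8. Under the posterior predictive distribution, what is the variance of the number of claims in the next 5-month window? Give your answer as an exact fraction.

1495/108

Total count: 4 + 4 + 7 + 8 = 23.
Total exposure: 4 months.
Conjugate update: add total count to the shape and total exposure to the rate, giving Gamma(39, 18).
The posterior predictive for a window of length T is Negative Binomial with variance T·α'·(β'+T)/β'² = 5·39·23/324 = 1495/108.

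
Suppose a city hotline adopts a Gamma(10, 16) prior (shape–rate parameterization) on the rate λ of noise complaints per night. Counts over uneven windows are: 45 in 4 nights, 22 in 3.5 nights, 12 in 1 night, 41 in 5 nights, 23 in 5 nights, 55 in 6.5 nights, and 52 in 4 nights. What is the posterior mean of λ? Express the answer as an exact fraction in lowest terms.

52/9

Total count: 45 + 22 + 12 + 41 + 23 + 55 + 52 = 250.
Total exposure: 4 + 3.5 + 1 + 5 + 5 + 6.5 + 4 = 29 nights.
By Gamma–Poisson conjugacy, the posterior is Gamma(α + Σx, β + Σt) = Gamma(10 + 250, 16 + 29) = Gamma(260, 45).
Posterior mean = α'/β' = 260/45 = 52/9.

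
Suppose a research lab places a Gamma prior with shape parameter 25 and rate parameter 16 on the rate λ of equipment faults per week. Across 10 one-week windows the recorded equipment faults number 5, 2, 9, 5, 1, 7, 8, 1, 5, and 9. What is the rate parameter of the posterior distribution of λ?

26

Total count: 5 + 2 + 9 + 5 + 1 + 7 + 8 + 1 + 5 + 9 = 52.
Total exposure: 10 weeks.
By Gamma–Poisson conjugacy, the posterior is Gamma(α + Σx, β + Σt) = Gamma(25 + 52, 16 + 10) = Gamma(77, 26).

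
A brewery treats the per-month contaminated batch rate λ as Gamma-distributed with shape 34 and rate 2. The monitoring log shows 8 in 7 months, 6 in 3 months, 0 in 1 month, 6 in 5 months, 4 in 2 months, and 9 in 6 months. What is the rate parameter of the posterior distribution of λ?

26

Total count: 8 + 6 + 0 + 6 + 4 + 9 = 33.
Total exposure: 7 + 3 + 1 + 5 + 2 + 6 = 24 months.
Posterior: α' = 34 + 33 = 67, β' = 2 + 24 = 26.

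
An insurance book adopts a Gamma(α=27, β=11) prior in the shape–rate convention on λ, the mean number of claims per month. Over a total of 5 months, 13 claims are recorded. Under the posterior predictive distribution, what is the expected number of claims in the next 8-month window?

20

Total count 13 over total exposure 5 months.
Gamma(α, β) with Poisson data over total exposure Σt gives posterior Gamma(α+Σx, β+Σt) = Gamma(40, 16).
Predictive mean over an 8-month window = T·E[λ|data] = 8·40/16 = 20.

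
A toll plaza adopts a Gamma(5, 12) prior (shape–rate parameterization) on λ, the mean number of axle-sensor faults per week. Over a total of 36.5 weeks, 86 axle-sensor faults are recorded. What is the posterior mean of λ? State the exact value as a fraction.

Total count 86 over total exposure 36.5 weeks.
Posterior: α' = 5 + 86 = 91, β' = 12 + 36.5 = 97/2.
Posterior mean = α'/β' = 91/(97/2) = 182/97.

182/97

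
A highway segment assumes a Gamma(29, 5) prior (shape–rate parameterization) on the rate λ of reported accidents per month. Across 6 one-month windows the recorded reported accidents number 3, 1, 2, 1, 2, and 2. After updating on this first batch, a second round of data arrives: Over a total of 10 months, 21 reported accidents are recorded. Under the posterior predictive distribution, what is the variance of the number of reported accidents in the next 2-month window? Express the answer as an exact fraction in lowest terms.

Total count: 3 + 1 + 2 + 1 + 2 + 2 = 11.
Total exposure: 6 months.
After the first batch: Gamma(29 + 11, 5 + 6) = Gamma(40, 11).
Total count 21 over total exposure 10 months.
After the second batch: Gamma(40 + 21, 11 + 10) = Gamma(61, 21).
The posterior predictive for a window of length T is Negative Binomial with variance T·α'·(β'+T)/β'² = 2·61·23/441 = 2806/441.

2806/441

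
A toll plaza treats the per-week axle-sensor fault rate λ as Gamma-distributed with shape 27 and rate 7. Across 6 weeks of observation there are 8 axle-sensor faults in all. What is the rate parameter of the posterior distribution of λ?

13

Total count 8 over total exposure 6 weeks.
Conjugate update: add total count to the shape and total exposure to the rate, giving Gamma(35, 13).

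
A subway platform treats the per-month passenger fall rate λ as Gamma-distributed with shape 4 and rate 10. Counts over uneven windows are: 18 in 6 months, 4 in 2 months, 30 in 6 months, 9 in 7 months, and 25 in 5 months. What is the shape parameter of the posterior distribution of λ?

90

Total count: 18 + 4 + 30 + 9 + 25 = 86.
Total exposure: 6 + 2 + 6 + 7 + 5 = 26 months.
The Gamma prior is conjugate for the Poisson rate, so λ | data ~ Gamma(4+86, 10+26) = Gamma(90, 36).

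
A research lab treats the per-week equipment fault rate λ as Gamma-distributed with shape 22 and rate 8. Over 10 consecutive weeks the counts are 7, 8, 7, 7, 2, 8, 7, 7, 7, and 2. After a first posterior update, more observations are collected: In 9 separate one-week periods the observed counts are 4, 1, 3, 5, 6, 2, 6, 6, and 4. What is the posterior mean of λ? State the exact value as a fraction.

121/27

Total count: 7 + 8 + 7 + 7 + 2 + 8 + 7 + 7 + 7 + 2 = 62.
Total exposure: 10 weeks.
After the first batch: Gamma(22 + 62, 8 + 10) = Gamma(84, 18).
Total count: 4 + 1 + 3 + 5 + 6 + 2 + 6 + 6 + 4 = 37.
Total exposure: 9 weeks.
After the second batch: Gamma(84 + 37, 18 + 9) = Gamma(121, 27).
Posterior mean = α'/β' = 121/27.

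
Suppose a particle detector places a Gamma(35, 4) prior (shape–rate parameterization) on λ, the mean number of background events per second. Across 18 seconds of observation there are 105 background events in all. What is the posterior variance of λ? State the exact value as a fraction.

Total count 105 over total exposure 18 seconds.
Gamma(α, β) with Poisson data over total exposure Σt gives posterior Gamma(α+Σx, β+Σt) = Gamma(140, 22).
Posterior variance = α'/β'² = 140/484 = 35/121.

35/121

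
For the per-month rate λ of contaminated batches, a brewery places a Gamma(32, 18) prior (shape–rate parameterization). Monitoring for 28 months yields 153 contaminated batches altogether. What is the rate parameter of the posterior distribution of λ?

46

Total count 153 over total exposure 28 months.
By Gamma–Poisson conjugacy, the posterior is Gamma(α + Σx, β + Σt) = Gamma(32 + 153, 18 + 28) = Gamma(185, 46).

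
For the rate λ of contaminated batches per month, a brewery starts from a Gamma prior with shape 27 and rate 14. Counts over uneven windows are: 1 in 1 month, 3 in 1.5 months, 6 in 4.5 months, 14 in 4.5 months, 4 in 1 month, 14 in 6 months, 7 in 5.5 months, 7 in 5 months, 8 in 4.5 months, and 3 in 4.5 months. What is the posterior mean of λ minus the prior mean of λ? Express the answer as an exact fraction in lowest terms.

Total count: 1 + 3 + 6 + 14 + 4 + 14 + 7 + 7 + 8 + 3 = 67.
Total exposure: 1 + 1.5 + 4.5 + 4.5 + 1 + 6 + 5.5 + 5 + 4.5 + 4.5 = 38 months.
Posterior: α' = 27 + 67 = 94, β' = 14 + 38 = 52.
Posterior mean = 94/52 = 47/26; prior mean = 27/14 = 27/14. Difference = 47/26 − 27/14 = -11/91.

-11/91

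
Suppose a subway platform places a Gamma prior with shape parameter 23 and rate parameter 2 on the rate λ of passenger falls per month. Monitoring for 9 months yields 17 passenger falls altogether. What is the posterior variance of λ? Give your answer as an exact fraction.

Total count 17 over total exposure 9 months.
The Gamma prior is conjugate for the Poisson rate, so λ | data ~ Gamma(23+17, 2+9) = Gamma(40, 11).
Posterior variance = α'/β'² = 40/121.

40/121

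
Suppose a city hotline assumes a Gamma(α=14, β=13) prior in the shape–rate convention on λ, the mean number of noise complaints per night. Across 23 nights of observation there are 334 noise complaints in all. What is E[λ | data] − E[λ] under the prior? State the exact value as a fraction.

335/39

Total count 334 over total exposure 23 nights.
Gamma(α, β) with Poisson data over total exposure Σt gives posterior Gamma(α+Σx, β+Σt) = Gamma(348, 36).
Posterior mean = 348/36 = 29/3; prior mean = 14/13 = 14/13. Difference = 29/3 − 14/13 = 335/39.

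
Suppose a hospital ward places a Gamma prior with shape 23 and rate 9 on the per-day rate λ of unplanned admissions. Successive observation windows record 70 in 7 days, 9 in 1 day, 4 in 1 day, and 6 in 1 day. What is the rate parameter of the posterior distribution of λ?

19

Total count: 70 + 9 + 4 + 6 = 89.
Total exposure: 7 + 1 + 1 + 1 = 10 days.
Gamma(α, β) with Poisson data over total exposure Σt gives posterior Gamma(α+Σx, β+Σt) = Gamma(112, 19).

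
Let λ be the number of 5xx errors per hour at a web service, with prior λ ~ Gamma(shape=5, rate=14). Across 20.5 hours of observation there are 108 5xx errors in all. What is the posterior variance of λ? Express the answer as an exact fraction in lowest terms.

452/4761

Total count 108 over total exposure 20.5 hours.
The Gamma prior is conjugate for the Poisson rate, so λ | data ~ Gamma(5+108, 14+20.5) = Gamma(113, 69/2).
Posterior variance = α'/β'² = 113/(4761/4) = 452/4761.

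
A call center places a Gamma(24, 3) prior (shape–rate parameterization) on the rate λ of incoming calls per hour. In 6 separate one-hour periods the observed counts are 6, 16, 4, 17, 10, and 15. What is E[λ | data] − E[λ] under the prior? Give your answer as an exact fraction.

20/9

Total count: 6 + 16 + 4 + 17 + 10 + 15 = 68.
Total exposure: 6 hours.
Gamma(α, β) with Poisson data over total exposure Σt gives posterior Gamma(α+Σx, β+Σt) = Gamma(92, 9).
Posterior mean = 92/9 = 92/9; prior mean = 24/3 = 8. Difference = 92/9 − 8 = 20/9.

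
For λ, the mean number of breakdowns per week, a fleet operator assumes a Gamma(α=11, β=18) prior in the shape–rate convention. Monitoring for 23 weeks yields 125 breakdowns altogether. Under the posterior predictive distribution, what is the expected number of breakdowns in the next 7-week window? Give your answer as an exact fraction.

Total count 125 over total exposure 23 weeks.
Gamma(α, β) with Poisson data over total exposure Σt gives posterior Gamma(α+Σx, β+Σt) = Gamma(136, 41).
Predictive mean over a 7-week window = T·E[λ|data] = 7·136/41 = 952/41.

952/41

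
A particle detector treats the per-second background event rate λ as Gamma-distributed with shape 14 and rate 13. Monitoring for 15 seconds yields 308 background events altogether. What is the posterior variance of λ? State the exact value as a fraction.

23/56

Total count 308 over total exposure 15 seconds.
Posterior: α' = 14 + 308 = 322, β' = 13 + 15 = 28.
Posterior variance = α'/β'² = 322/784 = 23/56.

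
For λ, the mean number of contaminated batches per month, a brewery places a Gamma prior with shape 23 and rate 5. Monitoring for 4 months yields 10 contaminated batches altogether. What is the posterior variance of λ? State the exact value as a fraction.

11/27

Total count 10 over total exposure 4 months.
By Gamma–Poisson conjugacy, the posterior is Gamma(α + Σx, β + Σt) = Gamma(23 + 10, 5 + 4) = Gamma(33, 9).
Posterior variance = α'/β'² = 33/81 = 11/27.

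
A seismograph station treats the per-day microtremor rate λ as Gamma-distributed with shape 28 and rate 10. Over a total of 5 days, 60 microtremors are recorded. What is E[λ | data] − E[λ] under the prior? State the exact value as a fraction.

Total count 60 over total exposure 5 days.
Gamma(α, β) with Poisson data over total exposure Σt gives posterior Gamma(α+Σx, β+Σt) = Gamma(88, 15).
Posterior mean = 88/15 = 88/15; prior mean = 28/10 = 14/5. Difference = 88/15 − 14/5 = 46/15.

46/15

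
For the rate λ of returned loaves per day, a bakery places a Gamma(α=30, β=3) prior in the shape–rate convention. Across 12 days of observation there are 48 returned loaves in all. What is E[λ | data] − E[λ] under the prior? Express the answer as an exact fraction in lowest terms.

-24/5

Total count 48 over total exposure 12 days.
Conjugate update: add total count to the shape and total exposure to the rate, giving Gamma(78, 15).
Posterior mean = 78/15 = 26/5; prior mean = 30/3 = 10. Difference = 26/5 − 10 = -24/5.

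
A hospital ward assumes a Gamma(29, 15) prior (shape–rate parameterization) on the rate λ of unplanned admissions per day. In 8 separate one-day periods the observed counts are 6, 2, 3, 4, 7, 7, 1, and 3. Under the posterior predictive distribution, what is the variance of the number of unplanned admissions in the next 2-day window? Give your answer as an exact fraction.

3100/529

Total count: 6 + 2 + 3 + 4 + 7 + 7 + 1 + 3 = 33.
Total exposure: 8 days.
Conjugate update: add total count to the shape and total exposure to the rate, giving Gamma(62, 23).
The posterior predictive for a window of length T is Negative Binomial with variance T·α'·(β'+T)/β'² = 2·62·25/529 = 3100/529.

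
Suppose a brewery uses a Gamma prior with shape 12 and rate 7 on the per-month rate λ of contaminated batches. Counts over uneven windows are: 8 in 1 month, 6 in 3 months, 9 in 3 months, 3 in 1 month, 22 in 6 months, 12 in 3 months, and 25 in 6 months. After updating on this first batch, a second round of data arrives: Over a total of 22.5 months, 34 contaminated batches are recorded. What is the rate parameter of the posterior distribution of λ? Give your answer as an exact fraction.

105/2

Total count: 8 + 6 + 9 + 3 + 22 + 12 + 25 = 85.
Total exposure: 1 + 3 + 3 + 1 + 6 + 3 + 6 = 23 months.
After the first batch: Gamma(12 + 85, 7 + 23) = Gamma(97, 30).
Total count 34 over total exposure 22.5 months.
After the second batch: Gamma(97 + 34, 30 + 22.5) = Gamma(131, 105/2).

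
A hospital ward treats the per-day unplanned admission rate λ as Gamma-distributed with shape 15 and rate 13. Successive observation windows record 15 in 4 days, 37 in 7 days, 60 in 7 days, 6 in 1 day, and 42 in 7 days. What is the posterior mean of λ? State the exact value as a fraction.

Total count: 15 + 37 + 60 + 6 + 42 = 160.
Total exposure: 4 + 7 + 7 + 1 + 7 = 26 days.
The Gamma prior is conjugate for the Poisson rate, so λ | data ~ Gamma(15+160, 13+26) = Gamma(175, 39).
Posterior mean = α'/β' = 175/39.

175/39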